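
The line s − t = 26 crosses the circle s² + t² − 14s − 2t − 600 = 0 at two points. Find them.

Express t = s − 26 and substitute into the circle:
2s² − 68s + 128 = 0  ⟹  s² − 34s + 64 = 0
s = 32 or s = 2, giving (32, 6) and (2, −24).

(2, −24) and (32, 6)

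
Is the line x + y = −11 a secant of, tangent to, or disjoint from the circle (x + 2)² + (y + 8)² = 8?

secant

Centre (−2, −8), r² = 8. Distance² from centre to line = (1)²/2 = 1/2.
Since d² < r², the line cuts the circle twice.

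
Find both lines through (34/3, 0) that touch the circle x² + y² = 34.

3x + 5y = 34 and 3x − 5y = 34

Let a tangent through (34/3, 0) have slope m. Its distance from (0, 0) must equal √34:
[m·(−34/3) − (0)]² = 34(m² + 1)
25m² − 9 = 0, so m = −3/5 or m = 3/5.
Through (34/3, 0) these give 3x + 5y = 34 and 3x − 5y = 34.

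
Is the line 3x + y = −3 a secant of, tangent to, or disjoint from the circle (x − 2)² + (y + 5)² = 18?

secant

Substituting the line into the circle gives 10x² − 16x − 10 = 0.
Δ = 256 − (−400) = 656.
Two real roots: the line is a secant.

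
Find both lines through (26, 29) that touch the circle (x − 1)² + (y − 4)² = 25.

Write the tangent as mx − y + (29 − m·(26)) = 0 and set its distance from the centre to 5:
(−25m − (−25))² = 25(m² + 1)
12m² − 25m + 12 = 0, so m = 3/4 or m = 4/3.
With m = 3/4: 3x − 4y = −38. With m = 4/3: 4x − 3y = 17.

3x − 4y = −38 and 4x − 3y = 17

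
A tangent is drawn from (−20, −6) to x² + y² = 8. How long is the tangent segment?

2√107

Centre (0, 0), r² = 8. |PO|² = (−20)² + (−6)² = 436.
By the tangent–radius right angle, tangent length = √(|PO|² − r²) = √428 = 2√107.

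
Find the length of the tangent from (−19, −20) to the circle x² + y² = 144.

√617

The centre is (0, 0) and r = 12. The square of the distance from P to the centre is 361 + 400 = 761.
By the tangent–radius right angle, tangent length = √(|PO|² − r²) = √617.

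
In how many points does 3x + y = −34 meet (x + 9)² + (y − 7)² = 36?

2

Substituting the line into the circle gives 10x² + 264x + 1726 = 0.
Discriminant = (264)² − 4·10·(1726) = 656 > 0.
Two real roots: the line is a secant.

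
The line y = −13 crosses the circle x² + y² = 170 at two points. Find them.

(−1, −13) and (1, −13)

Substitute y = −13:
x² − 1 = 0
x = 1 or x = −1, giving (1, −13) and (−1, −13).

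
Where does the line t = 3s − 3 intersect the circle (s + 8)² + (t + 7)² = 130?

From the line, t = 3s − 3. Substituting:
10s² + 40s − 50 = 0  ⟹  s² + 4s − 5 = 0
s = 1 or s = −5, giving (1, 0) and (−5, −18).

(−5, −18) and (1, 0)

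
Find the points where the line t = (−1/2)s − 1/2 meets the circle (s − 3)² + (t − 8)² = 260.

(−13, 6) and (11, −6)

Substitute t = (−1 − s)/2:
5s² + 10s − 715 = 0  ⟹  s² + 2s − 143 = 0
s = 11 or s = −13, giving (11, −6) and (−13, 6).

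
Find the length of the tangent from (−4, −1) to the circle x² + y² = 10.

√7

With centre O = (0, 0), |OP|² = 17 and r² = 10.
The tangent meets the radius at right angles, so tangent² = |PO|² − r² = 17 − 10 = 7.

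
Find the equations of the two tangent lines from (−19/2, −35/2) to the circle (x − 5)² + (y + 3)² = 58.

7x − 3y = −14 and 3x − 7y = 94

Write the tangent as mx − y + (−35/2 − m·(−19/2)) = 0 and set its distance from the centre to √58:
[m·(29/2) − (29/2)]² = 58(m² + 1)
21m² − 58m + 21 = 0, so m = 7/3 or m = 3/7.
With m = 7/3: 7x − 3y = −14. With m = 3/7: 3x − 7y = 94.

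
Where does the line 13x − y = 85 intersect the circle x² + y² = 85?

Substitute y = 13x − 85:
170x² − 2210x + 7140 = 0  ⟹  x² − 13x + 42 = 0
x = 7 or x = 6, giving (7, 6) and (6, −7).

(6, −7) and (7, 6)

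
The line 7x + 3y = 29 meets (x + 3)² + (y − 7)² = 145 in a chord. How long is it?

Centre (−3, 7), r² = 145. Perpendicular distance d from centre to line = |−29| / √58 = 29/√58.
Chord = 2√(r² − d²) = 2·√(261/2) = 3√58.

3√58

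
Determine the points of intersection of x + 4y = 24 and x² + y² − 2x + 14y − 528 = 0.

(−16, 10) and (24, 0)

Substitute y = (24 − x)/4:
17x² − 136x − 6528 = 0  ⟹  x² − 8x − 384 = 0
x = 24 or x = −16, giving (24, 0) and (−16, 10).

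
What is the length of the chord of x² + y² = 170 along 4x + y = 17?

6√17

From the line, y = −4x + 17. Substituting:
17x² − 136x + 119 = 0  ⟹  x² − 8x + 7 = 0
x = 7 or x = 1, giving (7, −11) and (1, 13).
Chord length = distance between (7, −11) and (1, 13) = √612 = 6√17.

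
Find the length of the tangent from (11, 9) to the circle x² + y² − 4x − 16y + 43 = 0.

√57

Centre (2, 8), r² = 25. |PO|² = (9)² + (1)² = 82.
Power of the point: PT² = |PO|² − r² = 57, so PT = √57.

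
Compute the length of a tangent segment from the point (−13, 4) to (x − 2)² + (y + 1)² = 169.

Centre (2, −1), r² = 169. |PO|² = (−15)² + (5)² = 250.
By the tangent–radius right angle, tangent length = √(|PO|² − r²) = √81 = 9.

9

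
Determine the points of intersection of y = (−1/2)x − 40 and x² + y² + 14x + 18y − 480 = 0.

Express y = (−80 − x)/2 and substitute into the circle:
5x² + 180x + 1600 = 0  ⟹  x² + 36x + 320 = 0
x = −16 or x = −20, giving (−16, −32) and (−20, −30).

(−20, −30) and (−16, −32)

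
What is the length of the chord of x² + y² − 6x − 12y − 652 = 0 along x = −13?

42

The line gives x = −13. Substituting into the circle:
y² − 12y − 405 = 0
y = 27 or y = −15, giving (−13, 27) and (−13, −15).
|(−13, 27) − (−13, −15)| = √((0)² + (42)²) = 42.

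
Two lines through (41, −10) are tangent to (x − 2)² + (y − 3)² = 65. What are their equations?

A line y − (−10) = m(x − (41)) is tangent when its distance from (2, 3) is √65:
(−39m − (13))² = 65(m² + 1)
56m² + 39m + 4 = 0, so m = −4/7 or m = −1/8.
Through (41, −10) these give 4x + 7y = 94 and x + 8y = −39.

4x + 7y = 94 and x + 8y = −39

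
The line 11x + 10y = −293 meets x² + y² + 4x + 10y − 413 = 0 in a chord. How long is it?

2√221

Express y = (−293 − 11x)/10 and substitute into the circle:
221x² + 5746x + 15249 = 0  ⟹  x² + 26x + 69 = 0
x = −3 or x = −23, giving (−3, −26) and (−23, −4).
Chord length = distance between (−3, −26) and (−23, −4) = √884 = 2√221.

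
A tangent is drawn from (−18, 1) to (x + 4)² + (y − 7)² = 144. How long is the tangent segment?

With centre O = (−4, 7), |OP|² = 232 and r² = 144.
The tangent meets the radius at right angles, so tangent² = |PO|² − r² = 232 − 144 = 88.

2√22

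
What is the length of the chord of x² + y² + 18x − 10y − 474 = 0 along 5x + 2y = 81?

4√29

From the line, y = (81 − 5x)/2. Substituting:
29x² − 638x + 3045 = 0  ⟹  x² − 22x + 105 = 0
x = 15 or x = 7, giving (15, 3) and (7, 23).
|(15, 3) − (7, 23)| = √((8)² + (−20)²) = 4√29.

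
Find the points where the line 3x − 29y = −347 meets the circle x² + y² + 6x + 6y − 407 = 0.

(−19, 10) and (10, 13)

From the line, y = (347 + 3x)/29. Substituting:
850x² + 7650x − 161500 = 0  ⟹  x² + 9x − 190 = 0
x = 10 or x = −19, giving (10, 13) and (−19, 10).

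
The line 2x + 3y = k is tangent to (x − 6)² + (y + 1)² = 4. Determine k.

For a tangent, require d(centre, line) = r = 2.
|2·6 + 3·(−1) − k| / √13 = 2
|k − (9)| = 2√13.

k = 9 ± 2√13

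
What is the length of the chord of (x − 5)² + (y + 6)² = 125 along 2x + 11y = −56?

From the line, y = (−56 − 2x)/11. Substituting:
125x² − 1250x − 12000 = 0  ⟹  x² − 10x − 96 = 0
x = 16 or x = −6, giving (16, −8) and (−6, −4).
Chord length = distance between (16, −8) and (−6, −4) = √500 = 10√5.

10√5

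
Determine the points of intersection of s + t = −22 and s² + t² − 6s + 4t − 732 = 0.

(−24, 2) and (7, −29)

Express t = −s − 22 and substitute into the circle:
2s² + 34s − 336 = 0  ⟹  s² + 17s − 168 = 0
s = 7 or s = −24, giving (7, −29) and (−24, 2).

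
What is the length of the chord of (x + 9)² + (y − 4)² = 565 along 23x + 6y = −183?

2√565

Centre (−9, 4), r² = 565. Perpendicular distance d from centre to line = |0| / √565 = 0/√565.
Chord = 2√(r² − d²) = 2·√(565) = 2√565.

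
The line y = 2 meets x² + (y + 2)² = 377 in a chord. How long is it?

38

The distance from (0, −2) to the line is 4, and r² = 377.
Half the chord is √(r² − d²) = √(361), so the full chord is 38.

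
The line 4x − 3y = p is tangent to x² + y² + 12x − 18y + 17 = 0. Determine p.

p = −101 or p = −1

The line touches the circle iff its distance from (−6, 9) is 10:
|4·(−6) − 3·9 − p| / √25 = 10
|p − (−51)| = 10·5, so p = −1 or p = −101.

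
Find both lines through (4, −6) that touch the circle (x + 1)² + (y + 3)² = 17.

x − 4y = 28 and 4x + y = 10

Let a tangent through (4, −6) have slope m. Its distance from (−1, −3) must equal √17:
(−5m − (3))² = 17(m² + 1)
4m² + 15m − 4 = 0, so m = 1/4 or m = −4.
With m = 1/4: x − 4y = 28. With m = −4: 4x + y = 10.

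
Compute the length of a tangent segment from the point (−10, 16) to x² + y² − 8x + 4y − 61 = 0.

The centre is (4, −2) and r = 9. The square of the distance from P to the centre is 196 + 324 = 520.
By the tangent–radius right angle, tangent length = √(|PO|² − r²) = √439.

√439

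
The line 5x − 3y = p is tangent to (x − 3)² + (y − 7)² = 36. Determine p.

p = −6 ± 6√34

For a tangent, require d(centre, line) = r = 6.
|5·3 − 3·7 − p| / √34 = 6
|p − (−6)| = 6√34.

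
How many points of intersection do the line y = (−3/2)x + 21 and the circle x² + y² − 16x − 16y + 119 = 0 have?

Centre (8, 8), r² = 9. Distance² from centre to line = (−2)²/13 = 4/13.
Since d² < r², the line cuts the circle twice.

2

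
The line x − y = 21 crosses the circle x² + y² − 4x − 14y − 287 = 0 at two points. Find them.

(14, −7) and (16, −5)

Substitute y = x − 21:
2x² − 60x + 448 = 0  ⟹  x² − 30x + 224 = 0
x = 16 or x = 14, giving (16, −5) and (14, −7).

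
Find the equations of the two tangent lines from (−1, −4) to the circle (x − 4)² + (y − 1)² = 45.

2x + y = −6 and x + 2y = −9

A line y − (−4) = m(x − (−1)) is tangent when its distance from (4, 1) is 3√5:
(5m − (5))² = 45(m² + 1)
2m² + 5m + 2 = 0, so m = −2 or m = −1/2.
Through (−1, −4) these give 2x + y = −6 and x + 2y = −9.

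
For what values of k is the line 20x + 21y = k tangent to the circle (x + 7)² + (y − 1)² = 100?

Tangency holds when the distance from the centre (−7, 1) to the line equals the radius 10:
|20·(−7) + 21·1 − k| / √841 = 10
|k − (−119)| = 10·29, so k = 171 or k = −409.

k = −409 or k = 171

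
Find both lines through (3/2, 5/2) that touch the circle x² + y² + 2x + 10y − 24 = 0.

A line y − (5/2) = m(x − (3/2)) is tangent when its distance from (−1, −5) is 5√2:
[m·(−5/2) − (−15/2)]² = 50(m² + 1)
7m² + 6m − 1 = 0, so m = 1/7 or m = −1.
With m = 1/7: x − 7y = −16. With m = −1: x + y = 4.

x − 7y = −16 and x + y = 4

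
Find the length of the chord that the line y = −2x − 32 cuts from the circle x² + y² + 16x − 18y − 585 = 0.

22√5

Centre (−8, 9), r² = 730. Perpendicular distance d from centre to line = |25| / √5 = 25/√5.
Half the chord is √(r² − d²) = √(605), so the full chord is 22√5.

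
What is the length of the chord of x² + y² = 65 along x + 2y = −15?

Centre (0, 0), r² = 65. Perpendicular distance d from centre to line = |15| / √5 = 15/√5.
Half the chord is √(r² − d²) = √(20), so the full chord is 4√5.

4√5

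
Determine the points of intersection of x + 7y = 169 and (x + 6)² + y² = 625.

Express y = (169 − x)/7 and substitute into the circle:
50x² + 250x − 300 = 0  ⟹  x² + 5x − 6 = 0
x = 1 or x = −6, giving (1, 24) and (−6, 25).

(−6, 25) and (1, 24)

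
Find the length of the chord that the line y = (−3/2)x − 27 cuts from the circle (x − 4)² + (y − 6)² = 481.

2√13

Centre (4, 6), r² = 481. Perpendicular distance d from centre to line = |78| / √13 = 78/√13.
Chord = 2√(r² − d²) = 2·√(13) = 2√13.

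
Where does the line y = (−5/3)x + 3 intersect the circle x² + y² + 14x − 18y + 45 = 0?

From the line, y = (9 − 5x)/3. Substituting:
34x² + 306x = 0  ⟹  x² + 9x = 0
x = 0 or x = −9, giving (0, 3) and (−9, 18).

(−9, 18) and (0, 3)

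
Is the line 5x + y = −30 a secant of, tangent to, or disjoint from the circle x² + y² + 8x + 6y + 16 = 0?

secant

Substituting the line into the circle gives 26x² + 278x + 736 = 0.
Discriminant = (278)² − 4·26·(736) = 740 > 0.
Two real roots: the line is a secant.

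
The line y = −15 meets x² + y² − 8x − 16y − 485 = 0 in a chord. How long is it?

12

The distance from (4, 8) to the line is 23, and r² = 565.
Chord = 2√(r² − d²) = 2·√(36) = 12.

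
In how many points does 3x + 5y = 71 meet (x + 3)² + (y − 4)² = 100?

Centre (−3, 4), r² = 100. Distance² from centre to line = (−60)²/34 = 1800/17.
Since d² > r², the line lies outside the circle.

0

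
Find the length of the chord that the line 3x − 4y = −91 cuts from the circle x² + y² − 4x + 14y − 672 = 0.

20

Substitute y = (91 + 3x)/4:
25x² + 650x + 2625 = 0  ⟹  x² + 26x + 105 = 0
x = −5 or x = −21, giving (−5, 19) and (−21, 7).
|(−5, 19) − (−21, 7)| = √((16)² + (12)²) = 20.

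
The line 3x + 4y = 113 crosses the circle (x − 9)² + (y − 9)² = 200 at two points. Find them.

(7, 23) and (23, 11)

Substitute y = (113 − 3x)/4:
25x² − 750x + 4025 = 0  ⟹  x² − 30x + 161 = 0
x = 23 or x = 7, giving (23, 11) and (7, 23).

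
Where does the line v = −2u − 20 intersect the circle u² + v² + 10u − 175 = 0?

(−15, 10) and (−3, −14)

Express v = −2u − 20 and substitute into the circle:
5u² + 90u + 225 = 0  ⟹  u² + 18u + 45 = 0
u = −3 or u = −15, giving (−3, −14) and (−15, 10).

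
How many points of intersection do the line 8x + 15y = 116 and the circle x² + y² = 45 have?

0

d² = (8·0 + 15·0 − (116))²/289 = 13456/289; r² = 45.
Since d² > r², the line lies outside the circle.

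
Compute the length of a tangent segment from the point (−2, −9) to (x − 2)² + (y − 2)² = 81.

2√14

With centre O = (2, 2), |OP|² = 137 and r² = 81.
The tangent meets the radius at right angles, so tangent² = |PO|² − r² = 137 − 81 = 56.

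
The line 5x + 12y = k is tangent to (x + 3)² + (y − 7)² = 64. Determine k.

The line touches the circle iff its distance from (−3, 7) is 8:
|5·(−3) + 12·7 − k| / √169 = 8
|k − (69)| = 8·13, so k = 173 or k = −35.

k = −35 or k = 173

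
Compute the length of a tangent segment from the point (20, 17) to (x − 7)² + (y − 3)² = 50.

3√35

With centre O = (7, 3), |OP|² = 365 and r² = 50.
Power of the point: PT² = |PO|² − r² = 315, so PT = 3√35.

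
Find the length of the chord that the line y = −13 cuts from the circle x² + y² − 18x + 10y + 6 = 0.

12

The distance from (9, −5) to the line is 8, and r² = 100.
Chord = 2√(r² − d²) = 2·√(36) = 12.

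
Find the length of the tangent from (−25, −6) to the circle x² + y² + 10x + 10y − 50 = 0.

√301

Centre (−5, −5), r² = 100. |PO|² = (−20)² + (−1)² = 401.
The tangent meets the radius at right angles, so tangent² = |PO|² − r² = 401 − 100 = 301.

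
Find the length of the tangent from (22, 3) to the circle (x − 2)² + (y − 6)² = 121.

The centre is (2, 6) and r = 11. The square of the distance from P to the centre is 400 + 9 = 409.
Power of the point: PT² = |PO|² − r² = 288, so PT = 12√2.

12√2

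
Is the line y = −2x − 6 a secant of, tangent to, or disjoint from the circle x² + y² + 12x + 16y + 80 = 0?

disjoint

Centre (−6, −8), r² = 20. Distance² from centre to line = (−14)²/5 = 196/5.
Since d² > r², the line lies outside the circle.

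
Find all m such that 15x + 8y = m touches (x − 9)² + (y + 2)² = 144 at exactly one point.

m = −85 or m = 323

For a tangent, require d(centre, line) = r = 12.
|15·9 + 8·(−2) − m| / √289 = 12
|m − (119)| = 12·17, so m = 323 or m = −85.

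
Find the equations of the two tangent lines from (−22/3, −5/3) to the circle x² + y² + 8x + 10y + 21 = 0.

2x − y = −13 and x − 2y = −4

A line y − (−5/3) = m(x − (−22/3)) is tangent when its distance from (−4, −5) is 2√5:
(10/3m − (−10/3))² = 20(m² + 1)
2m² − 5m + 2 = 0, so m = 2 or m = 1/2.
Through (−22/3, −5/3) these give 2x − y = −13 and x − 2y = −4.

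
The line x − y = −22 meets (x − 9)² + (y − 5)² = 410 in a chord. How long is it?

12√2

The distance from (9, 5) to the line is 26/√2, and r² = 410.
Half the chord is √(r² − d²) = √(72), so the full chord is 12√2.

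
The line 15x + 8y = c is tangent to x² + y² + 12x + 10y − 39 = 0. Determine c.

c = −300 or c = 40

Tangency holds when the distance from the centre (−6, −5) to the line equals the radius 10:
|15·(−6) + 8·(−5) − c| / √289 = 10
|c − (−130)| = 10·17, so c = 40 or c = −300.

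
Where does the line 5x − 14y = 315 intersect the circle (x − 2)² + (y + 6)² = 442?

Substitute y = (−315 + 5x)/14:
221x² − 3094x − 32487 = 0  ⟹  x² − 14x − 147 = 0
x = 21 or x = −7, giving (21, −15) and (−7, −25).

(−7, −25) and (21, −15)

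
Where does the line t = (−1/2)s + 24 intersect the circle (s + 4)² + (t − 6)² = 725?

(−14, 31) and (22, 13)

From the line, t = (48 − s)/2. Substituting:
5s² − 40s − 1540 = 0  ⟹  s² − 8s − 308 = 0
s = 22 or s = −14, giving (22, 13) and (−14, 31).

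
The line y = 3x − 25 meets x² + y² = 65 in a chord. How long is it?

√10

The distance from (0, 0) to the line is 25/√10, and r² = 65.
Half the chord is √(r² − d²) = √(5/2), so the full chord is √10.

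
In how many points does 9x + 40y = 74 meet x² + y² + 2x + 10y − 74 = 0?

Substituting the line into the circle gives 1681x² − 1732x − 83324 = 0.
Δ = 2999824 − (−560270576) = 563270400.
Two real roots: the line is a secant.

2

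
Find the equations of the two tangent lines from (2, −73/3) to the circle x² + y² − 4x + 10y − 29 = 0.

A line y − (−73/3) = m(x − (2)) is tangent when its distance from (2, −5) is √58:
(0m − (58/3))² = 58(m² + 1)
9m² − 49 = 0, so m = 7/3 or m = −7/3.
Through (2, −73/3) these give 7x − 3y = 87 and 7x + 3y = −59.

7x − 3y = 87 and 7x + 3y = −59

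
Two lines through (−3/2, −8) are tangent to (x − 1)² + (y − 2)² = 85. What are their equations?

Let a tangent through (−3/2, −8) have slope m. Its distance from (1, 2) must equal √85:
[m·(5/2) − (10)]² = 85(m² + 1)
63m² + 40m − 12 = 0, so m = −6/7 or m = 2/9.
Through (−3/2, −8) these give 6x + 7y = −65 and 2x − 9y = 69.

6x + 7y = −65 and 2x − 9y = 69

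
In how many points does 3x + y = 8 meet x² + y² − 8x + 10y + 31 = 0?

2

Substituting the line into the circle gives 10x² − 86x + 175 = 0.
Δ = 7396 − 7000 = 396.
Two real roots: the line is a secant.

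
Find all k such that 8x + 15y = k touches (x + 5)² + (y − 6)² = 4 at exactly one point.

The line touches the circle iff its distance from (−5, 6) is 2:
|8·(−5) + 15·6 − k| / √289 = 2
|k − (50)| = 2·17, so k = 84 or k = 16.

k = 16 or k = 84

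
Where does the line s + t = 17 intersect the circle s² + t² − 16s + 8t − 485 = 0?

(−1, 18) and (30, −13)

From the line, t = −s + 17. Substituting:
2s² − 58s − 60 = 0  ⟹  s² − 29s − 30 = 0
s = 30 or s = −1, giving (30, −13) and (−1, 18).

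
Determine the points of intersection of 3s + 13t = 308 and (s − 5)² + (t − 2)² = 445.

(3, 23) and (16, 20)

Express t = (308 − 3s)/13 and substitute into the circle:
178s² − 3382s + 8544 = 0  ⟹  s² − 19s + 48 = 0
s = 16 or s = 3, giving (16, 20) and (3, 23).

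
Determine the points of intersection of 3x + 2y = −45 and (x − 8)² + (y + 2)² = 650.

(−17, 3) and (3, −27)

From the line, y = (−45 − 3x)/2. Substituting:
13x² + 182x − 663 = 0  ⟹  x² + 14x − 51 = 0
x = 3 or x = −17, giving (3, −27) and (−17, 3).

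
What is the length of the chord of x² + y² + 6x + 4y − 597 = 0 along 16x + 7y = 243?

Centre (−3, −2), r² = 610. Perpendicular distance d from centre to line = |−305| / √305 = 305/√305.
Half the chord is √(r² − d²) = √(305), so the full chord is 2√305.

2√305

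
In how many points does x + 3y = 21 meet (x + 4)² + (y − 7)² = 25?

2

Centre (−4, 7), r² = 25. Distance² from centre to line = (−4)²/10 = 8/5.
Since d² < r², the line cuts the circle twice.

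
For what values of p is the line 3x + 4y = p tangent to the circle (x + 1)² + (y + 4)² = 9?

p = −34 or p = −4

The line touches the circle iff its distance from (−1, −4) is 3:
|3·(−1) + 4·(−4) − p| / √25 = 3
|p − (−19)| = 3·5, so p = −4 or p = −34.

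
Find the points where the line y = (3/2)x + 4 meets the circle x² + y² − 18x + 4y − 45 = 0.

(−2, 1) and (2, 7)

Express y = (8 + 3x)/2 and substitute into the circle:
13x² − 52 = 0  ⟹  x² − 4 = 0
x = 2 or x = −2, giving (2, 7) and (−2, 1).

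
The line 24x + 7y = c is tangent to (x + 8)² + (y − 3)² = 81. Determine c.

c = −396 or c = 54

For a tangent, require d(centre, line) = r = 9.
|24·(−8) + 7·3 − c| / √625 = 9
|c − (−171)| = 9·25, so c = 54 or c = −396.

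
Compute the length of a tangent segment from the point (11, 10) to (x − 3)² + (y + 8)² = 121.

With centre O = (3, −8), |OP|² = 388 and r² = 121.
The tangent meets the radius at right angles, so tangent² = |PO|² − r² = 388 − 121 = 267.

√267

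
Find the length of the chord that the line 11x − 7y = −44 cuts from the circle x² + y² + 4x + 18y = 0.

√170

From the line, y = (44 + 11x)/7. Substituting:
170x² + 2550x + 7480 = 0  ⟹  x² + 15x + 44 = 0
x = −4 or x = −11, giving (−4, 0) and (−11, −11).
Chord length = distance between (−4, 0) and (−11, −11) = √170 = √170.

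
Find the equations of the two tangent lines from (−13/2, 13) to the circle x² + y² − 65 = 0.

8x − y = −65 and 4x + 7y = 65

Write the tangent as mx − y + (13 − m·(−13/2)) = 0 and set its distance from the centre to √65:
(13/2m − (−13))² = 65(m² + 1)
7m² − 52m − 32 = 0, so m = 8 or m = −4/7.
Through (−13/2, 13) these give 8x − y = −65 and 4x + 7y = 65.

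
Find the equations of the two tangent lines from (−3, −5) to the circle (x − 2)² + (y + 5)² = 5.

x + 2y = −13 and x − 2y = 7

Write the tangent as mx − y + (−5 − m·(−3)) = 0 and set its distance from the centre to √5:
(5m − (0))² = 5(m² + 1)
4m² − 1 = 0, so m = −1/2 or m = 1/2.
With m = −1/2: x + 2y = −13. With m = 1/2: x − 2y = 7.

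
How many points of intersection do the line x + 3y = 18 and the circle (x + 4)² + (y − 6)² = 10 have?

2

Substituting the line into the circle gives 10x² + 72x + 54 = 0.
Δ = 5184 − 2160 = 3024.
Two real roots: the line is a secant.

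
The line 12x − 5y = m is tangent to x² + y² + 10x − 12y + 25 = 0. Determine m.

Tangency holds when the distance from the centre (−5, 6) to the line equals the radius 6:
|12·(−5) − 5·6 − m| / √169 = 6
|m − (−90)| = 6·13, so m = −12 or m = −168.

m = −168 or m = −12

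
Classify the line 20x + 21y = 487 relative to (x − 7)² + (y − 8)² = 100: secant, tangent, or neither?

secant

Substituting the line into the circle gives 841x² − 18934x + 79270 = 0.
Δ = 358496356 − 266664280 = 91832076.
Two real roots: the line is a secant.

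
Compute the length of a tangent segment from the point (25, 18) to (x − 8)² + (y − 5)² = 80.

3√42

With centre O = (8, 5), |OP|² = 458 and r² = 80.
The tangent meets the radius at right angles, so tangent² = |PO|² − r² = 458 − 80 = 378.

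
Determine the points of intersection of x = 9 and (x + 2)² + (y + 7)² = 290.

The line gives x = 9. Substituting into the circle:
y² + 14y − 120 = 0
y = 6 or y = −20, giving (9, 6) and (9, −20).

(9, −20) and (9, 6)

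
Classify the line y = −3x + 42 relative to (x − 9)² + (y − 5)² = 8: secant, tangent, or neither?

Centre (9, 5), r² = 8. Distance² from centre to line = (−10)²/10 = 10.
Since d² > r², the line lies outside the circle.

neither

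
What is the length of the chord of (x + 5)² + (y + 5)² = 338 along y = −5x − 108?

Substitute y = −5x − 108:
26x² + 1040x + 10296 = 0  ⟹  x² + 40x + 396 = 0
x = −18 or x = −22, giving (−18, −18) and (−22, 2).
|(−18, −18) − (−22, 2)| = √((4)² + (−20)²) = 4√26.

4√26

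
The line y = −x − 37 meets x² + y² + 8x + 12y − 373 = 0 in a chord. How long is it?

11√2

Centre (−4, −6), r² = 425. Perpendicular distance d from centre to line = |27| / √2 = 27/√2.
Chord = 2√(r² − d²) = 2·√(121/2) = 11√2.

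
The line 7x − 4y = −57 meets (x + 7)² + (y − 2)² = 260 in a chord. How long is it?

4√65

Express y = (57 + 7x)/4 and substitute into the circle:
65x² + 910x − 975 = 0  ⟹  x² + 14x − 15 = 0
x = 1 or x = −15, giving (1, 16) and (−15, −12).
Chord length = distance between (1, 16) and (−15, −12) = √1040 = 4√65.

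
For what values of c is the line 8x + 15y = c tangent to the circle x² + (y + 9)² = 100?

c = −305 or c = 35

For a tangent, require d(centre, line) = r = 10.
|8·0 + 15·(−9) − c| / √289 = 10
|c − (−135)| = 10·17, so c = 35 or c = −305.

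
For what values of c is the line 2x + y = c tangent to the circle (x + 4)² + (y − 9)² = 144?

c = 1 ± 12√5

For a tangent, require d(centre, line) = r = 12.
|2·(−4) + 1·9 − c| / √5 = 12
|c − (1)| = 12√5.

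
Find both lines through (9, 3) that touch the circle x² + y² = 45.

Let a tangent through (9, 3) have slope m. Its distance from (0, 0) must equal 3√5:
(−9m − (−3))² = 45(m² + 1)
2m² − 3m − 2 = 0, so m = −1/2 or m = 2.
Through (9, 3) these give x + 2y = 15 and 2x − y = 15.

x + 2y = 15 and 2x − y = 15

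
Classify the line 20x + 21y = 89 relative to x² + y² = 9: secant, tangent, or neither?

neither

Substituting the line into the circle gives 841x² − 3560x + 3952 = 0.
Discriminant = (−3560)² − 4·841·(3952) = −620928 < 0.
No real roots: the line does not meet the circle.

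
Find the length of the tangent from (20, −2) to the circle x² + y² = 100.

Centre (0, 0), r² = 100. |PO|² = (20)² + (−2)² = 404.
The tangent meets the radius at right angles, so tangent² = |PO|² − r² = 404 − 100 = 304.

4√19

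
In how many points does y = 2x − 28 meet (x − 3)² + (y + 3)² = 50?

0

Substituting the line into the circle gives 5x² − 106x + 584 = 0.
Discriminant = (−106)² − 4·5·(584) = −444 < 0.
No real roots: the line does not meet the circle.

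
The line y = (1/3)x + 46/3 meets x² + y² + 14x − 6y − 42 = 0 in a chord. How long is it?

Centre (−7, 3), r² = 100. Perpendicular distance d from centre to line = |30| / √10 = 30/√10.
Chord = 2√(r² − d²) = 2·√(10) = 2√10.

2√10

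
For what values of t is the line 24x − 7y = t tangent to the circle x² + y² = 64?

t = −200 or t = 200

Tangency holds when the distance from the centre (0, 0) to the line equals the radius 8:
|24·0 − 7·0 − t| / √625 = 8
|t| = 8·25, so t = 200 or t = −200.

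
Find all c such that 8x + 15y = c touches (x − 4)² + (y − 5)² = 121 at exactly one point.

c = −80 or c = 294

For a tangent, require d(centre, line) = r = 11.
|8·4 + 15·5 − c| / √289 = 11
|c − (107)| = 11·17, so c = 294 or c = −80.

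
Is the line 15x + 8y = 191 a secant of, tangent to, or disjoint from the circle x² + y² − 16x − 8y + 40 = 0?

Centre (8, 4), r² = 40. Distance² from centre to line = (−39)²/289 = 1521/289.
Since d² < r², the line cuts the circle twice.

secant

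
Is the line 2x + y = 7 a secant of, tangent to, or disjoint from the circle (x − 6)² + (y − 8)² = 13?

disjoint

Substituting the line into the circle gives 5x² − 8x + 24 = 0.
Discriminant = (−8)² − 4·5·(24) = −416 < 0.
No real roots: the line does not meet the circle.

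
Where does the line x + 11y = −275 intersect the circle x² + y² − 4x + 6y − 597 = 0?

From the line, y = (−275 − x)/11. Substituting:
122x² − 14762 = 0  ⟹  x² − 121 = 0
x = 11 or x = −11, giving (11, −26) and (−11, −24).

(−11, −24) and (11, −26)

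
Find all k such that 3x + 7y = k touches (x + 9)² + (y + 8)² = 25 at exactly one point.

The line touches the circle iff its distance from (−9, −8) is 5:
|3·(−9) + 7·(−8) − k| / √58 = 5
|k − (−83)| = 5√58.

k = −83 ± 5√58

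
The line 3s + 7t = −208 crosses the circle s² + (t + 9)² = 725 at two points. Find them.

From the line, t = (−208 − 3s)/7. Substituting:
58s² + 870s − 14500 = 0  ⟹  s² + 15s − 250 = 0
s = 10 or s = −25, giving (10, −34) and (−25, −19).

(−25, −19) and (10, −34)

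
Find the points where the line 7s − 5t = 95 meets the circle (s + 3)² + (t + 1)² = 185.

Substitute t = (−95 + 7s)/5:
74s² − 1110s + 3700 = 0  ⟹  s² − 15s + 50 = 0
s = 10 or s = 5, giving (10, −5) and (5, −12).

(5, −12) and (10, −5)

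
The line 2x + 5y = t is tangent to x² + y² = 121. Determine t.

For a tangent, require d(centre, line) = r = 11.
|2·0 + 5·0 − t| / √29 = 11
|t| = 11√29.

t = ±11√29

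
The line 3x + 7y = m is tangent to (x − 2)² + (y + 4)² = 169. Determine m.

The line touches the circle iff its distance from (2, −4) is 13:
|3·2 + 7·(−4) − m| / √58 = 13
|m − (−22)| = 13√58.

m = −22 ± 13√58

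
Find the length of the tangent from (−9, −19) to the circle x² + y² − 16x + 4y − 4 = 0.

√506

Centre (8, −2), r² = 72. |PO|² = (−17)² + (−17)² = 578.
By the tangent–radius right angle, tangent length = √(|PO|² − r²) = √506.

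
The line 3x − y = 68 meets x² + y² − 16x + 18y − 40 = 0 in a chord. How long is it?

5√10

The distance from (8, −9) to the line is 35/√10, and r² = 185.
Chord = 2√(r² − d²) = 2·√(125/2) = 5√10.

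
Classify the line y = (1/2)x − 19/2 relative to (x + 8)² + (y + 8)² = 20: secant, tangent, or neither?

neither

Centre (−8, −8), r² = 20. Distance² from centre to line = (−11)²/5 = 121/5.
Since d² > r², the line lies outside the circle.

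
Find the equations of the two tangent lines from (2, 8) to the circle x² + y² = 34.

5x + 3y = 34 and 3x − 5y = −34

Write the tangent as mx − y + (8 − m·(2)) = 0 and set its distance from the centre to √34:
(−2m − (−8))² = 34(m² + 1)
15m² + 16m − 15 = 0, so m = −5/3 or m = 3/5.
Through (2, 8) these give 5x + 3y = 34 and 3x − 5y = −34.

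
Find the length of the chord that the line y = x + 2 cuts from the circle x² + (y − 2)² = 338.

26√2

Express y = x + 2 and substitute into the circle:
2x² − 338 = 0  ⟹  x² − 169 = 0
x = 13 or x = −13, giving (13, 15) and (−13, −11).
|(13, 15) − (−13, −11)| = √((26)² + (26)²) = 26√2.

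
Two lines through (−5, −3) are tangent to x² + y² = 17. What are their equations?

A line y − (−3) = m(x − (−5)) is tangent when its distance from (0, 0) is √17:
(5m − (3))² = 17(m² + 1)
4m² − 15m − 4 = 0, so m = 4 or m = −1/4.
Through (−5, −3) these give 4x − y = −17 and x + 4y = −17.

4x − y = −17 and x + 4y = −17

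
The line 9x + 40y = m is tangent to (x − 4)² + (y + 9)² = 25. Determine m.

The line touches the circle iff its distance from (4, −9) is 5:
|9·4 + 40·(−9) − m| / √1681 = 5
|m − (−324)| = 5·41, so m = −119 or m = −529.

m = −529 or m = −119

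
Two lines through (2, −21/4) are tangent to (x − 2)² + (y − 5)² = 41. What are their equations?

5x + 4y = −11 and 5x − 4y = 31

Write the tangent as mx − y + (−21/4 − m·(2)) = 0 and set its distance from the centre to √41:
[m·(0) − (41/4)]² = 41(m² + 1)
16m² − 25 = 0, so m = −5/4 or m = 5/4.
With m = −5/4: 5x + 4y = −11. With m = 5/4: 5x − 4y = 31.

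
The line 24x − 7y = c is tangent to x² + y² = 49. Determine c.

c = −175 or c = 175

For a tangent, require d(centre, line) = r = 7.
|24·0 − 7·0 − c| / √625 = 7
|c| = 7·25, so c = 175 or c = −175.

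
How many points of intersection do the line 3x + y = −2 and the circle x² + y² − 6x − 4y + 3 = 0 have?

Substituting the line into the circle gives 10x² + 18x + 15 = 0.
Discriminant = (18)² − 4·10·(15) = −276 < 0.
No real roots: the line does not meet the circle.

0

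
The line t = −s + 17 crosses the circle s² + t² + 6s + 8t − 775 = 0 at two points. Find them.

(−7, 24) and (25, −8)

From the line, t = −s + 17. Substituting:
2s² − 36s − 350 = 0  ⟹  s² − 18s − 175 = 0
s = 25 or s = −7, giving (25, −8) and (−7, 24).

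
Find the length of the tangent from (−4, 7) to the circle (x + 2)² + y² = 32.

√21

With centre O = (−2, 0), |OP|² = 53 and r² = 32.
The tangent meets the radius at right angles, so tangent² = |PO|² − r² = 53 − 32 = 21.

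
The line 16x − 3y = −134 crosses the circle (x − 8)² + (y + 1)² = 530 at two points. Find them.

From the line, y = (134 + 16x)/3. Substituting:
265x² + 4240x + 14575 = 0  ⟹  x² + 16x + 55 = 0
x = −5 or x = −11, giving (−5, 18) and (−11, −14).

(−11, −14) and (−5, 18)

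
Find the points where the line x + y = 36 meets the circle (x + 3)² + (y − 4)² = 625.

From the line, y = −x + 36. Substituting:
2x² − 58x + 408 = 0  ⟹  x² − 29x + 204 = 0
x = 17 or x = 12, giving (17, 19) and (12, 24).

(12, 24) and (17, 19)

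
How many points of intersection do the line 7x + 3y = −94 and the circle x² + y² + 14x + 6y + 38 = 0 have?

Centre (−7, −3), r² = 20. Distance² from centre to line = (36)²/58 = 648/29.
Since d² > r², the line lies outside the circle.

0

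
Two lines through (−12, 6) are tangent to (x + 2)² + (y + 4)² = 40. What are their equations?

x + 3y = 6 and 3x + y = −30

A line y − (6) = m(x − (−12)) is tangent when its distance from (−2, −4) is 2√10:
(10m − (−10))² = 40(m² + 1)
3m² + 10m + 3 = 0, so m = −1/3 or m = −3.
With m = −1/3: x + 3y = 6. With m = −3: 3x + y = −30.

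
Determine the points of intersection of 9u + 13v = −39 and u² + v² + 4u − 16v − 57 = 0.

(−13, 6) and (0, −3)

Express v = (−39 − 9u)/13 and substitute into the circle:
250u² + 3250u = 0  ⟹  u² + 13u = 0
u = 0 or u = −13, giving (0, −3) and (−13, 6).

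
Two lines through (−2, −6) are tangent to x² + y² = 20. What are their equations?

A line y − (−6) = m(x − (−2)) is tangent when its distance from (0, 0) is 2√5:
(2m − (6))² = 20(m² + 1)
2m² + 3m − 2 = 0, so m = 1/2 or m = −2.
Through (−2, −6) these give x − 2y = 10 and 2x + y = −10.

x − 2y = 10 and 2x + y = −10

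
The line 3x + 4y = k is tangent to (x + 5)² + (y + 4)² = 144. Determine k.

Tangency holds when the distance from the centre (−5, −4) to the line equals the radius 12:
|3·(−5) + 4·(−4) − k| / √25 = 12
|k − (−31)| = 12·5, so k = 29 or k = −91.

k = −91 or k = 29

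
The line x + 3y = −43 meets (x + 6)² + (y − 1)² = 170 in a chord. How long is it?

2√10

Centre (−6, 1), r² = 170. Perpendicular distance d from centre to line = |40| / √10 = 40/√10.
Chord = 2√(r² − d²) = 2·√(10) = 2√10.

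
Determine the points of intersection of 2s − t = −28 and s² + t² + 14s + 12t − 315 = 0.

Express t = 2s + 28 and substitute into the circle:
5s² + 150s + 805 = 0  ⟹  s² + 30s + 161 = 0
s = −7 or s = −23, giving (−7, 14) and (−23, −18).

(−23, −18) and (−7, 14)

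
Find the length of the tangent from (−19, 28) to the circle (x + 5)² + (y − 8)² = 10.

The centre is (−5, 8) and r = √10. The square of the distance from P to the centre is 196 + 400 = 596.
Power of the point: PT² = |PO|² − r² = 586, so PT = √586.

√586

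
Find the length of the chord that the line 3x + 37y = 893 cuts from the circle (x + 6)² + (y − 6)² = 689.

Substitute y = (893 − 3x)/37:
1378x² + 12402x − 443716 = 0  ⟹  x² + 9x − 322 = 0
x = 14 or x = −23, giving (14, 23) and (−23, 26).
|(14, 23) − (−23, 26)| = √((37)² + (−3)²) = √1378.

√1378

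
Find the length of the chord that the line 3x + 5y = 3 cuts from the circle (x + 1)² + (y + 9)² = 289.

Substitute y = (3 − 3x)/5:
34x² − 238x − 4896 = 0  ⟹  x² − 7x − 144 = 0
x = 16 or x = −9, giving (16, −9) and (−9, 6).
Chord length = distance between (16, −9) and (−9, 6) = √850 = 5√34.

5√34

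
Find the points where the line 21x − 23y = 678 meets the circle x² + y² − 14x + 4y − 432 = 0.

Substitute y = (−678 + 21x)/23:
970x² − 33950x + 168780 = 0  ⟹  x² − 35x + 174 = 0
x = 29 or x = 6, giving (29, −3) and (6, −24).

(6, −24) and (29, −3)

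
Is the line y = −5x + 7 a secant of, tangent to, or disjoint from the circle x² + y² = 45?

d² = (5·0 + 1·0 − (7))²/26 = 49/26; r² = 45.
Since d² < r², the line cuts the circle twice.

secant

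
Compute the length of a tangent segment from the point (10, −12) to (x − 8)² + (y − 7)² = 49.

With centre O = (8, 7), |OP|² = 365 and r² = 49.
By the tangent–radius right angle, tangent length = √(|PO|² − r²) = √316 = 2√79.

2√79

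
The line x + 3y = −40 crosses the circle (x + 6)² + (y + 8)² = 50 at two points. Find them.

Substitute y = (−40 − x)/3:
10x² + 140x + 130 = 0  ⟹  x² + 14x + 13 = 0
x = −1 or x = −13, giving (−1, −13) and (−13, −9).

(−13, −9) and (−1, −13)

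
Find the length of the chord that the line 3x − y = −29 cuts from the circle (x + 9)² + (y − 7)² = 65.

The distance from (−9, 7) to the line is 5/√10, and r² = 65.
Half the chord is √(r² − d²) = √(125/2), so the full chord is 5√10.

5√10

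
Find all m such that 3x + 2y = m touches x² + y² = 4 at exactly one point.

For a tangent, require d(centre, line) = r = 2.
|3·0 + 2·0 − m| / √13 = 2
|m| = 2√13.

m = ±2√13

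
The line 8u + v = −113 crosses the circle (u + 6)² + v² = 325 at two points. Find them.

Substitute v = −8u − 113:
65u² + 1820u + 12480 = 0  ⟹  u² + 28u + 192 = 0
u = −12 or u = −16, giving (−12, −17) and (−16, 15).

(−16, 15) and (−12, −17)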